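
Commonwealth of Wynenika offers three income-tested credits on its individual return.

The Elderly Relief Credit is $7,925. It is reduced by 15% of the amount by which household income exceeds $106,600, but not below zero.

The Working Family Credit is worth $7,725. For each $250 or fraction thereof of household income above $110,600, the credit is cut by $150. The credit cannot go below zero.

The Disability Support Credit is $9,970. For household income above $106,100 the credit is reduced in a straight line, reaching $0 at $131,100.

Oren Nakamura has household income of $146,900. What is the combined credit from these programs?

Elderly Relief Credit: 15% of the $40,300 excess over $106,600 is $6,045; credit = $7,925 − $6,045 = $1,880.
Working Family Credit: income exceeds $110,600 by $36,300 → 146 increments × $150 = $21,900 ≥ base, so the credit is $0.
Disability Support Credit: $146,900 is at or above $131,100, so the credit is $0.
Total: $1,880 + $0 + $0 = $1,880.

$1,880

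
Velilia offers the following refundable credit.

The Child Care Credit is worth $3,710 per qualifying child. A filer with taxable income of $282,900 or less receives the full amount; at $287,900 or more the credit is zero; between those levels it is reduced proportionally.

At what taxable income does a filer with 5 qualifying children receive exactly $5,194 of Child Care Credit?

Full credit = 5 × $3,710 = $18,550.
$5,194 is 5,194/18,550 of the full $18,550, so 13,356/18,550 of the $5,000 range has been used: income = $282,900 + $5,000 × 13,356/18,550 = $286,500.

$286,500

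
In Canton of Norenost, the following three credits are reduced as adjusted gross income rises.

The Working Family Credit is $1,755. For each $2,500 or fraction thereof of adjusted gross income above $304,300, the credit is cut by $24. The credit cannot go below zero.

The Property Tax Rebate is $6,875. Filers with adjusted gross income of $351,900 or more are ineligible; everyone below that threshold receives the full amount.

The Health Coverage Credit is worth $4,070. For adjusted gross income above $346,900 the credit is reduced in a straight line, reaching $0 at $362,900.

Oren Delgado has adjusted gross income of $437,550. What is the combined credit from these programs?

Working Family Credit: income exceeds $304,300 by $133,250, which is 54 full-or-partial $2,500 increments; reduction = 54 × $24 = $1,296, leaving $459.
Property Tax Rebate: $437,550 meets or exceeds the $351,900 cutoff, so the credit is $0.
Health Coverage Credit: $437,550 is at or above $362,900, so the credit is $0.
Total: $459 + $0 + $0 = $459.

$459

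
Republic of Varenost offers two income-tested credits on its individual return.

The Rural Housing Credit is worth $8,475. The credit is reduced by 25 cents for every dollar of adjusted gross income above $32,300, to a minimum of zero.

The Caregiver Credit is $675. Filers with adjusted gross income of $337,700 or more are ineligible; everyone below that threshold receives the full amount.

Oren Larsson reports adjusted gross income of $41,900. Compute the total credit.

$6,750

Rural Housing Credit: 25% of the $9,600 excess over $32,300 is $2,400; credit = $8,475 − $2,400 = $6,075.
Caregiver Credit: $41,900 is below the $337,700 cutoff, so the full $675 applies.
Total: $6,075 + $675 = $6,750.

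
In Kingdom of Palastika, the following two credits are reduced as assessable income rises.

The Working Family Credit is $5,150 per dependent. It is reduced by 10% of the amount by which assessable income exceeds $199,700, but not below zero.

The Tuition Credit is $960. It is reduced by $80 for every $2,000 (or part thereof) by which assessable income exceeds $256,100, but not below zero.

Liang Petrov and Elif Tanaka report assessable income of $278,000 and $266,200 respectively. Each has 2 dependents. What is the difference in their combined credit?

$1,580

Liang ($278,000): Working Family Credit: base = 2 × $5,150 = $10,300. 10% of the $78,300 excess over $199,700 is $7,830; credit = $10,300 − $7,830 = $2,470. Tuition Credit: income exceeds $256,100 by $21,900, which is 11 full-or-partial $2,000 increments; reduction = 11 × $80 = $880, leaving $80. total $2,470 + $80 = $2,550
Elif ($266,200): Working Family Credit: base = 2 × $5,150 = $10,300. 10% of the $66,500 excess over $199,700 is $6,650; credit = $10,300 − $6,650 = $3,650. Tuition Credit: income exceeds $256,100 by $10,100, which is 6 full-or-partial $2,000 increments; reduction = 6 × $80 = $480, leaving $480. total $3,650 + $480 = $4,130
Difference: |$2,550 − $4,130| = $1,580.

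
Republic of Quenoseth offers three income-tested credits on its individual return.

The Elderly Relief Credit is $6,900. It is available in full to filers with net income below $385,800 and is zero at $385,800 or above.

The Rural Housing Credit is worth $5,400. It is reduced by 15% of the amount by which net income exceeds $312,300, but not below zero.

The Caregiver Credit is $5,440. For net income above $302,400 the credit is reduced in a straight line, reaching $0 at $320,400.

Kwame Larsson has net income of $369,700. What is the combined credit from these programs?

Elderly Relief Credit: $369,700 is below the $385,800 cutoff, so the full $6,900 applies.
Rural Housing Credit: 15% of the $57,400 excess over $312,300 is $8,610 ≥ base, so the credit is $0.
Caregiver Credit: $369,700 is at or above $320,400, so the credit is $0.
Total: $6,900 + $0 + $0 = $6,900.

$6,900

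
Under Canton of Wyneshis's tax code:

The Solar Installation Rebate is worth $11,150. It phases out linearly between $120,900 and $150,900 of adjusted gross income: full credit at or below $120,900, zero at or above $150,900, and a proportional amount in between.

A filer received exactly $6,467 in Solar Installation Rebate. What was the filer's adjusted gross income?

$6,467 is 6,467/11,150 of the full $11,150, so 4,683/11,150 of the $30,000 range has been used: income = $120,900 + $30,000 × 4,683/11,150 = $133,500.

$133,500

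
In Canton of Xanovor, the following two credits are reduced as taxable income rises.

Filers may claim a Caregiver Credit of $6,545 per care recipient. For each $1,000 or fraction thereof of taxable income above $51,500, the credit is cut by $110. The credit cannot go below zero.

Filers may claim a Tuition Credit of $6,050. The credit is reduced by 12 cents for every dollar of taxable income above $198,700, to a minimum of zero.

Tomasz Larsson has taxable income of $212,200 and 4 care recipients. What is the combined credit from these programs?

$12,900

Caregiver Credit: base = 4 × $6,545 = $26,180. income exceeds $51,500 by $160,700, which is 161 full-or-partial $1,000 increments; reduction = 161 × $110 = $17,710, leaving $8,470.
Tuition Credit: 12% of the $13,500 excess over $198,700 is $1,620; credit = $6,050 − $1,620 = $4,430.
Total: $8,470 + $4,430 = $12,900.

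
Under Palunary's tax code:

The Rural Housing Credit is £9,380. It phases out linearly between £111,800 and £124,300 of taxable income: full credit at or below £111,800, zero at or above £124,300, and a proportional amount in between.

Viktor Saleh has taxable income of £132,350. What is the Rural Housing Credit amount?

£0

Rural Housing Credit: £132,350 is at or above £124,300, so the credit is £0.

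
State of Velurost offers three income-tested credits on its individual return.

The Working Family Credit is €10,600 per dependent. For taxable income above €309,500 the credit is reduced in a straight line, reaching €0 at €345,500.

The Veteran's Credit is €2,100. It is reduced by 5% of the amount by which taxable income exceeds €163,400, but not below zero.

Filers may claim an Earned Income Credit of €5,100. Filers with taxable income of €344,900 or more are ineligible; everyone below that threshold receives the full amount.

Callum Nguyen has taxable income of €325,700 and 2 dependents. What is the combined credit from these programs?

Working Family Credit: base = 2 × €10,600 = €21,200. €325,700 is €16,200 into a €36,000 phase-out range, leaving 19,800/36,000 of the credit: €21,200 × 19,800/36,000 = €11,660.
Veteran's Credit: 5% of the €162,300 excess over €163,400 is €8,115 ≥ base, so the credit is €0.
Earned Income Credit: €325,700 is below the €344,900 cutoff, so the full €5,100 applies.
Total: €11,660 + €0 + €5,100 = €16,760.

€16,760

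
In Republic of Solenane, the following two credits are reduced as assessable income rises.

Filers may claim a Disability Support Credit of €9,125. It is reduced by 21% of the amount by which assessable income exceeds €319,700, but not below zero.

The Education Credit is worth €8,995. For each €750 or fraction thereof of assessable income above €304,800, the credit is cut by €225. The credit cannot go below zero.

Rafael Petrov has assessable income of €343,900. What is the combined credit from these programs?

€4,043

Disability Support Credit: 21% of the €24,200 excess over €319,700 is €5,082; credit = €9,125 − €5,082 = €4,043.
Education Credit: income exceeds €304,800 by €39,100 → 53 increments × €225 = €11,925 ≥ base, so the credit is €0.
Total: €4,043 + €0 = €4,043.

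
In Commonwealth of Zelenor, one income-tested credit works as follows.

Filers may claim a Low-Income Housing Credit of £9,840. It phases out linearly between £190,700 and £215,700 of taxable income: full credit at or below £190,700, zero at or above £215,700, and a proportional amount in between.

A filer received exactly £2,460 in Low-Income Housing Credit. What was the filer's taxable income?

£2,460 is 2,460/9,840 of the full £9,840, so 7,380/9,840 of the £25,000 range has been used: income = £190,700 + £25,000 × 7,380/9,840 = £209,450.

£209,450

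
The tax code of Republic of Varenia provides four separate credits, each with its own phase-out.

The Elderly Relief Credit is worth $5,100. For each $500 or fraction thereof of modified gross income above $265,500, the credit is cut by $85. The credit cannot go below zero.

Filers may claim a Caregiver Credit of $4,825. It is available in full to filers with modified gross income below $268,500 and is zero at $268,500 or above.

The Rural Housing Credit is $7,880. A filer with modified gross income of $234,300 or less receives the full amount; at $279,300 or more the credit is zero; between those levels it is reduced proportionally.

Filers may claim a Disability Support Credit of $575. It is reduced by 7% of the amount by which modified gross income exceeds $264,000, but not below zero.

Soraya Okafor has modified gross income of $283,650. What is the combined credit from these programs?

$1,955

Elderly Relief Credit: income exceeds $265,500 by $18,150, which is 37 full-or-partial $500 increments; reduction = 37 × $85 = $3,145, leaving $1,955.
Caregiver Credit: $283,650 meets or exceeds the $268,500 cutoff, so the credit is $0.
Rural Housing Credit: $283,650 is at or above $279,300, so the credit is $0.
Disability Support Credit: 7% of the $19,650 excess over $264,000 is $1,375.50 ≥ base, so the credit is $0.
Total: $1,955 + $0 + $0 + $0 = $1,955.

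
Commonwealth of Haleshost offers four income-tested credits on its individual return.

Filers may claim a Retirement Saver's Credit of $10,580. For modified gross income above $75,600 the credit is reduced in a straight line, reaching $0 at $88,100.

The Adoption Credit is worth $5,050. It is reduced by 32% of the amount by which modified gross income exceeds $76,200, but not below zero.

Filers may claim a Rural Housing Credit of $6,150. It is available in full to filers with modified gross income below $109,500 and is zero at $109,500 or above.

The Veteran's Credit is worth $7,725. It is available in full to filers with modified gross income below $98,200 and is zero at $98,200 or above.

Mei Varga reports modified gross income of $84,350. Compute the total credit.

$19,491

Retirement Saver's Credit: $84,350 is $8,750 into a $12,500 phase-out range, leaving 3,750/12,500 of the credit: $10,580 × 3,750/12,500 = $3,174.
Adoption Credit: 32% of the $8,150 excess over $76,200 is $2,608; credit = $5,050 − $2,608 = $2,442.
Rural Housing Credit: $84,350 is below the $109,500 cutoff, so the full $6,150 applies.
Veteran's Credit: $84,350 is below the $98,200 cutoff, so the full $7,725 applies.
Total: $3,174 + $2,442 + $6,150 + $7,725 = $19,491.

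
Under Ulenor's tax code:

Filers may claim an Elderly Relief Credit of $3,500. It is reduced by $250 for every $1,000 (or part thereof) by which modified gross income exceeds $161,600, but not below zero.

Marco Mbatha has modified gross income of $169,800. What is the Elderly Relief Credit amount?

$1,250

Elderly Relief Credit: income exceeds $161,600 by $8,200, which is 9 full-or-partial $1,000 increments; reduction = 9 × $250 = $2,250, leaving $1,250.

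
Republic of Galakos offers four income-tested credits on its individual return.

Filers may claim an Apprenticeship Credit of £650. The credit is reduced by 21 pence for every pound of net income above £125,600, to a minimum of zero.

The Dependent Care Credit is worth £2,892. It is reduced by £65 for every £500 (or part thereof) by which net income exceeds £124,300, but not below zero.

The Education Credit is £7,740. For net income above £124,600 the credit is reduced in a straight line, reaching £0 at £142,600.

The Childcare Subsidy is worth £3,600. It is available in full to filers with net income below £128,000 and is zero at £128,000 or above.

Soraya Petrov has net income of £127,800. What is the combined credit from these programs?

£12,589

Apprenticeship Credit: 21% of the £2,200 excess over £125,600 is £462; credit = £650 − £462 = £188.
Dependent Care Credit: income exceeds £124,300 by £3,500, which is 7 full-or-partial £500 increments; reduction = 7 × £65 = £455, leaving £2,437.
Education Credit: £127,800 is £3,200 into a £18,000 phase-out range, leaving 14,800/18,000 of the credit: £7,740 × 14,800/18,000 = £6,364.
Childcare Subsidy: £127,800 is below the £128,000 cutoff, so the full £3,600 applies.
Total: £188 + £2,437 + £6,364 + £3,600 = £12,589.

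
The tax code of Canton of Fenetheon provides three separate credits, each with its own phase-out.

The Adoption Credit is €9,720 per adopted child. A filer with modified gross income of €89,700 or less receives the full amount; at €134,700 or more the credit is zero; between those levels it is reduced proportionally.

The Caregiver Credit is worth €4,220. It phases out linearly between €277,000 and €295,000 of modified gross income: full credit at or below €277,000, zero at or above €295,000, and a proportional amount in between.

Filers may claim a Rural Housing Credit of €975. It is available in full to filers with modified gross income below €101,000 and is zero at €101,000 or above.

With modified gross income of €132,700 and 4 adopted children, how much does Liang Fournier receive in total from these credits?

Adoption Credit: base = 4 × €9,720 = €38,880. €132,700 is €43,000 into a €45,000 phase-out range, leaving 2,000/45,000 of the credit: €38,880 × 2,000/45,000 = €1,728.
Caregiver Credit: €132,700 is at or below the €277,000 threshold, so the full €4,220 applies.
Rural Housing Credit: €132,700 meets or exceeds the €101,000 cutoff, so the credit is €0.
Total: €1,728 + €4,220 + €0 = €5,948.

€5,948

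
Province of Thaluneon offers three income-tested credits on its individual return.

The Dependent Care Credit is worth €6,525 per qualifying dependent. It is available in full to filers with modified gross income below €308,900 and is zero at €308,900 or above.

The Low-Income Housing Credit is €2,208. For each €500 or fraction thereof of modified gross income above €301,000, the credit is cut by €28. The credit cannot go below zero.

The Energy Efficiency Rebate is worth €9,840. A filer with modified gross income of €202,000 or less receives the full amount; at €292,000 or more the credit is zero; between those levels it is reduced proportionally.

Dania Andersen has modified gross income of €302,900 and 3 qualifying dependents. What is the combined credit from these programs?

€21,671

Dependent Care Credit: base = 3 × €6,525 = €19,575. €302,900 is below the €308,900 cutoff, so the full €19,575 applies.
Low-Income Housing Credit: income exceeds €301,000 by €1,900, which is 4 full-or-partial €500 increments; reduction = 4 × €28 = €112, leaving €2,096.
Energy Efficiency Rebate: €302,900 is at or above €292,000, so the credit is €0.
Total: €19,575 + €2,096 + €0 = €21,671.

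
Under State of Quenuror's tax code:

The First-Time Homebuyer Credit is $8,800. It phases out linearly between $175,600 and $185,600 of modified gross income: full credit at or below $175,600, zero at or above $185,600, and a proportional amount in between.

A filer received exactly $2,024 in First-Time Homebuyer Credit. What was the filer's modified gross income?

$183,300

$2,024 is 2,024/8,800 of the full $8,800, so 6,776/8,800 of the $10,000 range has been used: income = $175,600 + $10,000 × 6,776/8,800 = $183,300.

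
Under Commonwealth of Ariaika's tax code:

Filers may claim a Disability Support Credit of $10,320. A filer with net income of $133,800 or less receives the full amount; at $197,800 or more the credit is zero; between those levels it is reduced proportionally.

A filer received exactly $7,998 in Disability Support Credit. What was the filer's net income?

$148,200

$7,998 is 7,998/10,320 of the full $10,320, so 2,322/10,320 of the $64,000 range has been used: income = $133,800 + $64,000 × 2,322/10,320 = $148,200.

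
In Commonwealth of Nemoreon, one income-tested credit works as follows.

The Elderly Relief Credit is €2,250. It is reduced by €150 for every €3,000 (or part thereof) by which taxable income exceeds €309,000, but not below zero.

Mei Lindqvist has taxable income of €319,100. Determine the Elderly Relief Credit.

€1,650

Elderly Relief Credit: income exceeds €309,000 by €10,100, which is 4 full-or-partial €3,000 increments; reduction = 4 × €150 = €600, leaving €1,650.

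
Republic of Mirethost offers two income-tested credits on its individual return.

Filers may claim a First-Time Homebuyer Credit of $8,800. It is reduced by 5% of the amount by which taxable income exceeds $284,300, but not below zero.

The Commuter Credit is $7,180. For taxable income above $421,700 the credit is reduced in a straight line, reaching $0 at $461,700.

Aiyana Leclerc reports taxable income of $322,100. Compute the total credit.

$14,090

First-Time Homebuyer Credit: 5% of the $37,800 excess over $284,300 is $1,890; credit = $8,800 − $1,890 = $6,910.
Commuter Credit: $322,100 is at or below the $421,700 threshold, so the full $7,180 applies.
Total: $6,910 + $7,180 = $14,090.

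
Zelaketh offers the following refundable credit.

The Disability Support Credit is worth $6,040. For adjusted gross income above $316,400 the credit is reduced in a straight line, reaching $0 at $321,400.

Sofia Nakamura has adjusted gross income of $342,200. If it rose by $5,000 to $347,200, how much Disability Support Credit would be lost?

$0

At $342,200 — $342,200 is at or above $321,400, so the credit is $0.
At $347,200 — $347,200 is at or above $321,400, so the credit is $0.
Lost: $0 − $0 = $0.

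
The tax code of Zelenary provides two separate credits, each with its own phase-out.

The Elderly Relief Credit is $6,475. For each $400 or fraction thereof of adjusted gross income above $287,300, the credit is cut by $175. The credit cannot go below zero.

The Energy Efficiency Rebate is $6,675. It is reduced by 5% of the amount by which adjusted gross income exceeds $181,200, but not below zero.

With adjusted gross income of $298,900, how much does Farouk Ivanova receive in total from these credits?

Elderly Relief Credit: income exceeds $287,300 by $11,600, which is 29 full-or-partial $400 increments; reduction = 29 × $175 = $5,075, leaving $1,400.
Energy Efficiency Rebate: 5% of the $117,700 excess over $181,200 is $5,885; credit = $6,675 − $5,885 = $790.
Total: $1,400 + $790 = $2,190.

$2,190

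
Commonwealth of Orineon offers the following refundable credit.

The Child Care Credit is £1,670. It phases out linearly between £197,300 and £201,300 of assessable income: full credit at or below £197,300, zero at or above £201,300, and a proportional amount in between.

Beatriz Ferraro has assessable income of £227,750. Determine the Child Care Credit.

Child Care Credit: £227,750 is at or above £201,300, so the credit is £0.

£0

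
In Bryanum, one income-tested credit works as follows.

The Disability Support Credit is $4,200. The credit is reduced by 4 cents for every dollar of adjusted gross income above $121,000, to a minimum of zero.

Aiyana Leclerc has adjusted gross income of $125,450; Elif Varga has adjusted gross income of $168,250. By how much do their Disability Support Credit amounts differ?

Aiyana ($125,450): Disability Support Credit: 4% of the $4,450 excess over $121,000 is $178; credit = $4,200 − $178 = $4,022.
Elif ($168,250): Disability Support Credit: 4% of the $47,250 excess over $121,000 is $1,890; credit = $4,200 − $1,890 = $2,310.
Difference: |$4,022 − $2,310| = $1,712.

$1,712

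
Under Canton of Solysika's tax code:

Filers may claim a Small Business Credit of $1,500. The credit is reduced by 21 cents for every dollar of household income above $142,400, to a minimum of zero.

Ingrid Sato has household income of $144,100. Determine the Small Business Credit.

Small Business Credit: 21% of the $1,700 excess over $142,400 is $357; credit = $1,500 − $357 = $1,143.

$1,143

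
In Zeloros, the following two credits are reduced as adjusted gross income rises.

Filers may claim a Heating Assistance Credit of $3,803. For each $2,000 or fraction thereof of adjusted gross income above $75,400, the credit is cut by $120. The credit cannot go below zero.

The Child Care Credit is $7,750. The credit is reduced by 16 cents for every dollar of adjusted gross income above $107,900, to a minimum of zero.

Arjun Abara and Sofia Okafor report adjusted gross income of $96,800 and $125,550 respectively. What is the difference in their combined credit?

$4,624

Arjun ($96,800): Heating Assistance Credit: income exceeds $75,400 by $21,400, which is 11 full-or-partial $2,000 increments; reduction = 11 × $120 = $1,320, leaving $2,483. Child Care Credit: $96,800 is at or below the $107,900 threshold, so the full $7,750 applies. total $2,483 + $7,750 = $10,233
Sofia ($125,550): Heating Assistance Credit: income exceeds $75,400 by $50,150, which is 26 full-or-partial $2,000 increments; reduction = 26 × $120 = $3,120, leaving $683. Child Care Credit: 16% of the $17,650 excess over $107,900 is $2,824; credit = $7,750 − $2,824 = $4,926. total $683 + $4,926 = $5,609
Difference: |$10,233 − $5,609| = $4,624.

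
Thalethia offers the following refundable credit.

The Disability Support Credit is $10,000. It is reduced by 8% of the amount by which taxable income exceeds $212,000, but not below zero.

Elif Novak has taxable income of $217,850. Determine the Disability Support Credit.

Disability Support Credit: 8% of the $5,850 excess over $212,000 is $468; credit = $10,000 − $468 = $9,532.

$9,532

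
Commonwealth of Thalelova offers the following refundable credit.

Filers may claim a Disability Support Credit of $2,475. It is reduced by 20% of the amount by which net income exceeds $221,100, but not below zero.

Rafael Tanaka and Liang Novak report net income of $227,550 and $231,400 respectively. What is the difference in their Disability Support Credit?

$770

Rafael ($227,550): Disability Support Credit: 20% of the $6,450 excess over $221,100 is $1,290; credit = $2,475 − $1,290 = $1,185.
Liang ($231,400): Disability Support Credit: 20% of the $10,300 excess over $221,100 is $2,060; credit = $2,475 − $2,060 = $415.
Difference: |$1,185 − $415| = $770.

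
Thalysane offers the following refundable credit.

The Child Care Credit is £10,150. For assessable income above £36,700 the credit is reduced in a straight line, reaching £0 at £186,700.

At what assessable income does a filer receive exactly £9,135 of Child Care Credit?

£9,135 is 9,135/10,150 of the full £10,150, so 1,015/10,150 of the £150,000 range has been used: income = £36,700 + £150,000 × 1,015/10,150 = £51,700.

£51,700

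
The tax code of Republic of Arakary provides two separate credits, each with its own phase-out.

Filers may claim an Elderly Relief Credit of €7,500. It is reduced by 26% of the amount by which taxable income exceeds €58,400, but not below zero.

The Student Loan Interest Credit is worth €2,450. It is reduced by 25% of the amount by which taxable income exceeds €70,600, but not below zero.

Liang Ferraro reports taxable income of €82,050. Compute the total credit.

Elderly Relief Credit: 26% of the €23,650 excess over €58,400 is €6,149; credit = €7,500 − €6,149 = €1,351.
Student Loan Interest Credit: 25% of the €11,450 excess over €70,600 is €2,862.50 ≥ base, so the credit is €0.
Total: €1,351 + €0 = €1,351.

€1,351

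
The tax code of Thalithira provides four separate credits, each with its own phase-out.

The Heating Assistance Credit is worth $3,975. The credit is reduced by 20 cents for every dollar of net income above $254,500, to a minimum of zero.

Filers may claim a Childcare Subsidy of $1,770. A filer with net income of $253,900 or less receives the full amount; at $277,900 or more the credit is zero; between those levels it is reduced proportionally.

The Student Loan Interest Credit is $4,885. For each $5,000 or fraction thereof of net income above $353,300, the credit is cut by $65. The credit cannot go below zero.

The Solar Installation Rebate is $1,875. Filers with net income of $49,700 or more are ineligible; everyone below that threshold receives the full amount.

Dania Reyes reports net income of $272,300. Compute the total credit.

$5,713

Heating Assistance Credit: 20% of the $17,800 excess over $254,500 is $3,560; credit = $3,975 − $3,560 = $415.
Childcare Subsidy: $272,300 is $18,400 into a $24,000 phase-out range, leaving 5,600/24,000 of the credit: $1,770 × 5,600/24,000 = $413.
Student Loan Interest Credit: $272,300 is at or below the $353,300 threshold, so the full $4,885 applies.
Solar Installation Rebate: $272,300 meets or exceeds the $49,700 cutoff, so the credit is $0.
Total: $415 + $413 + $4,885 + $0 = $5,713.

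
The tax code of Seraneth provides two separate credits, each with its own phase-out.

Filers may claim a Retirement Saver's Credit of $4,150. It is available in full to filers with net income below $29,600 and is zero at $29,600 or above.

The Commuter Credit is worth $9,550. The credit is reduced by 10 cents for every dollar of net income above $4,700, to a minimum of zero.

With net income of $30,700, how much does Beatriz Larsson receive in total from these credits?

Retirement Saver's Credit: $30,700 meets or exceeds the $29,600 cutoff, so the credit is $0.
Commuter Credit: 10% of the $26,000 excess over $4,700 is $2,600; credit = $9,550 − $2,600 = $6,950.
Total: $0 + $6,950 = $6,950.

$6,950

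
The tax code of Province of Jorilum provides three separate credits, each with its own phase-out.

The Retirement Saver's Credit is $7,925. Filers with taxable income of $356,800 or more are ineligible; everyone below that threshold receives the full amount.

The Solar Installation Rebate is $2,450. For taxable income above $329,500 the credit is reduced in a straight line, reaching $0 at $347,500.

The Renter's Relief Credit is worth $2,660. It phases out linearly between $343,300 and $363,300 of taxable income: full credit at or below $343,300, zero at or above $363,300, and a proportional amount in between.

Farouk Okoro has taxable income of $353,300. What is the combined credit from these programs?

Retirement Saver's Credit: $353,300 is below the $356,800 cutoff, so the full $7,925 applies.
Solar Installation Rebate: $353,300 is at or above $347,500, so the credit is $0.
Renter's Relief Credit: $353,300 is $10,000 into a $20,000 phase-out range, leaving 10,000/20,000 of the credit: $2,660 × 10,000/20,000 = $1,330.
Total: $7,925 + $0 + $1,330 = $9,255.

$9,255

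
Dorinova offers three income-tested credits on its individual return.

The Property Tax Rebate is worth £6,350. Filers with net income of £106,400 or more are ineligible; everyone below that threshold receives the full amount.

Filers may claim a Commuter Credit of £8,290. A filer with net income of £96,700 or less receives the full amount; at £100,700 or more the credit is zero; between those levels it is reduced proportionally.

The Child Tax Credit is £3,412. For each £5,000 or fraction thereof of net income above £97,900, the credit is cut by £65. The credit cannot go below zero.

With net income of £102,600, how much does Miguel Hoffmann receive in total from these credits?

Property Tax Rebate: £102,600 is below the £106,400 cutoff, so the full £6,350 applies.
Commuter Credit: £102,600 is at or above £100,700, so the credit is £0.
Child Tax Credit: income exceeds £97,900 by £4,700, which is 1 full-or-partial £5,000 increment; reduction = 1 × £65 = £65, leaving £3,347.
Total: £6,350 + £0 + £3,347 = £9,697.

£9,697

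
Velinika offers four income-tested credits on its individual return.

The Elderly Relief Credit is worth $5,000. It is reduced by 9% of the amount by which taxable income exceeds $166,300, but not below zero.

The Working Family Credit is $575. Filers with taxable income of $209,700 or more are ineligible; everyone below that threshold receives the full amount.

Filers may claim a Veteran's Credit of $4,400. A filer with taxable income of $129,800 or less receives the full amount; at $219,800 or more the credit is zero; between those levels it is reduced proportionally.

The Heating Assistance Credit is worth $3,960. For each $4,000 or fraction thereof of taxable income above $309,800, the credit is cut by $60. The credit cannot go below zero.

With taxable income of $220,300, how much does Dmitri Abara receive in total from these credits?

Elderly Relief Credit: 9% of the $54,000 excess over $166,300 is $4,860; credit = $5,000 − $4,860 = $140.
Working Family Credit: $220,300 meets or exceeds the $209,700 cutoff, so the credit is $0.
Veteran's Credit: $220,300 is at or above $219,800, so the credit is $0.
Heating Assistance Credit: $220,300 is at or below the $309,800 threshold, so the full $3,960 applies.
Total: $140 + $0 + $0 + $3,960 = $4,100.

$4,100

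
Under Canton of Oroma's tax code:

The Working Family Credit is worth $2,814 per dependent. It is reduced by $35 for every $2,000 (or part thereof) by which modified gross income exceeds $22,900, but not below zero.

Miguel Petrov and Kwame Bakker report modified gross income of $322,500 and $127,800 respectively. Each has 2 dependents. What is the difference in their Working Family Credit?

Miguel ($322,500): Working Family Credit: base = 2 × $2,814 = $5,628. income exceeds $22,900 by $299,600, which is 150 full-or-partial $2,000 increments; reduction = 150 × $35 = $5,250, leaving $378.
Kwame ($127,800): Working Family Credit: base = 2 × $2,814 = $5,628. income exceeds $22,900 by $104,900, which is 53 full-or-partial $2,000 increments; reduction = 53 × $35 = $1,855, leaving $3,773.
Difference: |$378 − $3,773| = $3,395.

$3,395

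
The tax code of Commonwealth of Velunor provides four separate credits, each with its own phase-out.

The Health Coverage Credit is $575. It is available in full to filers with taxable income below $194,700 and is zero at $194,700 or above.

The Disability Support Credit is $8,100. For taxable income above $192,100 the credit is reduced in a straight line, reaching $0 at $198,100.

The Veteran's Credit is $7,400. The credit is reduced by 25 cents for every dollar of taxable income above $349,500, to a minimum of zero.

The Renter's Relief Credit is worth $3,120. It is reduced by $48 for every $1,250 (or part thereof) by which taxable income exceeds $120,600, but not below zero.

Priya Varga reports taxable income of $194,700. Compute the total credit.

Health Coverage Credit: $194,700 meets or exceeds the $194,700 cutoff, so the credit is $0.
Disability Support Credit: $194,700 is $2,600 into a $6,000 phase-out range, leaving 3,400/6,000 of the credit: $8,100 × 3,400/6,000 = $4,590.
Veteran's Credit: $194,700 is at or below the $349,500 threshold, so the full $7,400 applies.
Renter's Relief Credit: income exceeds $120,600 by $74,100, which is 60 full-or-partial $1,250 increments; reduction = 60 × $48 = $2,880, leaving $240.
Total: $0 + $4,590 + $7,400 + $240 = $12,230.

$12,230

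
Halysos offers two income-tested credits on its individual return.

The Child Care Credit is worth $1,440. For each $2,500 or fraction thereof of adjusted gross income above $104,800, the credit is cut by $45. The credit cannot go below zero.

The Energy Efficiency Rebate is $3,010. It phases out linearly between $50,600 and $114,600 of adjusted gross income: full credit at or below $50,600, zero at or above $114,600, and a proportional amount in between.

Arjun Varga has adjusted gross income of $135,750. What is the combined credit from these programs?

Child Care Credit: income exceeds $104,800 by $30,950, which is 13 full-or-partial $2,500 increments; reduction = 13 × $45 = $585, leaving $855.
Energy Efficiency Rebate: $135,750 is at or above $114,600, so the credit is $0.
Total: $855 + $0 = $855.

$855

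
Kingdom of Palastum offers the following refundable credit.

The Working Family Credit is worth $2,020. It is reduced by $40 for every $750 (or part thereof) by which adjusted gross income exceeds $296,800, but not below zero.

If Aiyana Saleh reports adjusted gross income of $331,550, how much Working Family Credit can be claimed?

Working Family Credit: income exceeds $296,800 by $34,750, which is 47 full-or-partial $750 increments; reduction = 47 × $40 = $1,880, leaving $140.

$140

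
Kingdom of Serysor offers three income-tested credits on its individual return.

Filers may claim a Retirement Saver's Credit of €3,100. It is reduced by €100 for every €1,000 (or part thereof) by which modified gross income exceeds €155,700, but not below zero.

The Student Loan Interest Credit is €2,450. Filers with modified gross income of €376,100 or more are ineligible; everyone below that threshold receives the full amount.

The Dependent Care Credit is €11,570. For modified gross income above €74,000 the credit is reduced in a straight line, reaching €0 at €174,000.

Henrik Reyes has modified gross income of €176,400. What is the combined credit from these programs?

Retirement Saver's Credit: income exceeds €155,700 by €20,700, which is 21 full-or-partial €1,000 increments; reduction = 21 × €100 = €2,100, leaving €1,000.
Student Loan Interest Credit: €176,400 is below the €376,100 cutoff, so the full €2,450 applies.
Dependent Care Credit: €176,400 is at or above €174,000, so the credit is €0.
Total: €1,000 + €2,450 + €0 = €3,450.

€3,450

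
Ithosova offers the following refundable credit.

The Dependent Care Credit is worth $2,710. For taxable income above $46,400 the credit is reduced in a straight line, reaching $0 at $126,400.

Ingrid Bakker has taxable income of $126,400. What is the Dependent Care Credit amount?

Dependent Care Credit: $126,400 is at or above $126,400, so the credit is $0.

$0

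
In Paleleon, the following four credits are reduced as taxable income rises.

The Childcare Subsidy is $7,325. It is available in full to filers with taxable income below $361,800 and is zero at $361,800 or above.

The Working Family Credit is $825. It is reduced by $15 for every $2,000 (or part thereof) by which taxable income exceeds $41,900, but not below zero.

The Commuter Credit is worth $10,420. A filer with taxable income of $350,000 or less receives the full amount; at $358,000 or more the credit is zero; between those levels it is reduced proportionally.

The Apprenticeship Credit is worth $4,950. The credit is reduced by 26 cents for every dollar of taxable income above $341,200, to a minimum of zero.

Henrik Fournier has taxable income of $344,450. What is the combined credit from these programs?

Childcare Subsidy: $344,450 is below the $361,800 cutoff, so the full $7,325 applies.
Working Family Credit: income exceeds $41,900 by $302,550 → 152 increments × $15 = $2,280 ≥ base, so the credit is $0.
Commuter Credit: $344,450 is at or below the $350,000 threshold, so the full $10,420 applies.
Apprenticeship Credit: 26% of the $3,250 excess over $341,200 is $845; credit = $4,950 − $845 = $4,105.
Total: $7,325 + $0 + $10,420 + $4,105 = $21,850.

$21,850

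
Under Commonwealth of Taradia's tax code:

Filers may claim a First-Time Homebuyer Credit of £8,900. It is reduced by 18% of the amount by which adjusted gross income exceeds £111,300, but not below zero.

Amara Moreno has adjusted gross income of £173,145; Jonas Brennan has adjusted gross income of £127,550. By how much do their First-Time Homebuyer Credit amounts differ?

Amara (£173,145): First-Time Homebuyer Credit: 18% of the £61,845 excess over £111,300 is £11,132.10 ≥ base, so the credit is £0.
Jonas (£127,550): First-Time Homebuyer Credit: 18% of the £16,250 excess over £111,300 is £2,925; credit = £8,900 − £2,925 = £5,975.
Difference: |£0 − £5,975| = £5,975.

£5,975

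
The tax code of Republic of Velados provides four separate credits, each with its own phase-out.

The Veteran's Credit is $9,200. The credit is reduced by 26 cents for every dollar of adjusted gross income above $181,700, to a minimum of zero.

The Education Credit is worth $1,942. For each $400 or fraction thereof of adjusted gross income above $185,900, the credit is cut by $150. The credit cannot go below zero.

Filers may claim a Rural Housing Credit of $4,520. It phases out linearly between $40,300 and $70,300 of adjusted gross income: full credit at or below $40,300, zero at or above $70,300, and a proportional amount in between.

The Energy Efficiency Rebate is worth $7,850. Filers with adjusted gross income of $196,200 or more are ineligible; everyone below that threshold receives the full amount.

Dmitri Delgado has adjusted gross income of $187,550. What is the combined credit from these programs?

Veteran's Credit: 26% of the $5,850 excess over $181,700 is $1,521; credit = $9,200 − $1,521 = $7,679.
Education Credit: income exceeds $185,900 by $1,650, which is 5 full-or-partial $400 increments; reduction = 5 × $150 = $750, leaving $1,192.
Rural Housing Credit: $187,550 is at or above $70,300, so the credit is $0.
Energy Efficiency Rebate: $187,550 is below the $196,200 cutoff, so the full $7,850 applies.
Total: $7,679 + $1,192 + $0 + $7,850 = $16,721.

$16,721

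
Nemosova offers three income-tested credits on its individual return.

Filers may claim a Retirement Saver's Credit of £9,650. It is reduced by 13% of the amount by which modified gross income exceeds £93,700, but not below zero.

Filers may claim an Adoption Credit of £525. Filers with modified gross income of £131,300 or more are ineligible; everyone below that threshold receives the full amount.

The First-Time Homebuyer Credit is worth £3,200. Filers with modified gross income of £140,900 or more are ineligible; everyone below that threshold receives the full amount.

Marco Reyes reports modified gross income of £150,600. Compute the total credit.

Retirement Saver's Credit: 13% of the £56,900 excess over £93,700 is £7,397; credit = £9,650 − £7,397 = £2,253.
Adoption Credit: £150,600 meets or exceeds the £131,300 cutoff, so the credit is £0.
First-Time Homebuyer Credit: £150,600 meets or exceeds the £140,900 cutoff, so the credit is £0.
Total: £2,253 + £0 + £0 = £2,253.

£2,253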